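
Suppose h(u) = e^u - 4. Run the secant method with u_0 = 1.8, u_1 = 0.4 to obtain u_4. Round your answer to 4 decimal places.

h(1.8) = 2.049647, h(0.4) = -2.508175
u_2 = 0.400000 − (-2.508175)·(0.400000 − 1.800000) / (-2.508175 − 2.049647) = 0.400000 − (3.511445)/(-4.557823) = 1.170422
h(1.170422) = -0.776648
u_3 = 1.170422 − (-0.776648)·(1.170422 − 0.400000) / (-0.776648 − (-2.508175)) = 1.170422 − (-0.598347)/(1.731527) = 1.515982
h(1.515982) = 0.553890
u_4 = 1.515982 − 0.553890·(1.515982 − 1.170422) / (0.553890 − (-0.776648)) = 1.515982 − (0.191402)/(1.330539) = 1.372129

1.3721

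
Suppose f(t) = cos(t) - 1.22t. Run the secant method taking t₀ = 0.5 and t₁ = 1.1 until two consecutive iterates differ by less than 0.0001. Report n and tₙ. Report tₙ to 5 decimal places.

n = 5, tₙ = 0.65169

f(0.5) = 0.2675826, f(1.1) = -0.8884039
t₂ = 1.1000000 − (-0.8884039)·(0.6000000)/(-1.1559864) = 0.6388853;  |Δ| = 0.4611147
f(0.6388853) = 0.0233209
t₃ = 0.6388853 − 0.0233209·(-0.4611147)/(0.9117247) = 0.6506801;  |Δ| = 0.0117948
f(0.6506801) = 0.0018423
t₄ = 0.6506801 − 0.0018423·(0.0117948)/(-0.0214785) = 0.6516918;  |Δ| = 0.0010117
f(0.6516918) = -0.0000052
t₅ = 0.6516918 − (-0.0000052)·(0.0010117)/(-0.0018475) = 0.6516890;  |Δ| = 0.0000028
|t₅ − t₄| = 0.0000028 < 0.0001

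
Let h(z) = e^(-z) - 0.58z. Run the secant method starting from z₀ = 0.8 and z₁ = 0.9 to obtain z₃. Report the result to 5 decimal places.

h(0.8) = -0.0146710, h(0.9) = -0.1154303
z₂ = 0.9000000 − (-0.1154303)·(0.9000000 − 0.8000000) / (-0.1154303 − (-0.0146710)) = 0.9000000 − (-0.0115430)/(-0.1007593) = 0.7854395
h(0.7854395) = 0.0003643
z₃ = 0.7854395 − 0.0003643·(0.7854395 − 0.9000000) / (0.0003643 − (-0.1154303)) = 0.7854395 − (-0.0000417)/(0.1157947) = 0.7858000

0.78580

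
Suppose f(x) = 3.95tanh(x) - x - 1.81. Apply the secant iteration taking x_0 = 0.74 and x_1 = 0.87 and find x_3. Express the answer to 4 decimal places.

0.7889

f(0.74) = -0.064877, f(0.87) = 0.090428
x_2 = 0.870000 − 0.090428·(0.870000 − 0.740000) / (0.090428 − (-0.064877)) = 0.870000 − (0.011756)/(0.155304) = 0.794306
f(0.794306) = 0.006018
x_3 = 0.794306 − 0.006018·(0.794306 − 0.870000) / (0.006018 − 0.090428) = 0.794306 − (-0.000456)/(-0.084410) = 0.788910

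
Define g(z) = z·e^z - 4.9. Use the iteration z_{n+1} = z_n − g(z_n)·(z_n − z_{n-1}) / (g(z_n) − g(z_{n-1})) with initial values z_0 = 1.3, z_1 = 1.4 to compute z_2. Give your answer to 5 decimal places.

g(1.3) = -0.1299143, g(1.4) = 0.7772800
z_2 = 1.4000000 − 0.7772800·(1.4000000 − 1.3000000) / (0.7772800 − (-0.1299143)) = 1.4000000 − (0.0777280)/(0.9071943) = 1.3143205

1.31432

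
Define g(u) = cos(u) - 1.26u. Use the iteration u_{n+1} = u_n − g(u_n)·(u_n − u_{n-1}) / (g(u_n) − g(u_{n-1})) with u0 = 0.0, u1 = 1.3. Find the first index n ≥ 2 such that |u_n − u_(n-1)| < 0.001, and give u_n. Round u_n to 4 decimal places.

g(0.0) = 1.000000, g(1.3) = -1.370501
u2 = 1.300000 − (-1.370501)·(1.300000)/(-2.370501) = 0.548407;  |Δ| = 0.751593
g(0.548407) = 0.162363
u3 = 0.548407 − 0.162363·(-0.751593)/(1.532864) = 0.628017;  |Δ| = 0.079610
g(0.628017) = 0.017893
u4 = 0.628017 − 0.017893·(0.079610)/(-0.144470) = 0.637877;  |Δ| = 0.009860
g(0.637877) = -0.000363
u5 = 0.637877 − (-0.000363)·(0.009860)/(-0.018256) = 0.637681;  |Δ| = 0.000196
|u5 − u4| = 0.000196 < 0.001

n = 5, u_n = 0.6377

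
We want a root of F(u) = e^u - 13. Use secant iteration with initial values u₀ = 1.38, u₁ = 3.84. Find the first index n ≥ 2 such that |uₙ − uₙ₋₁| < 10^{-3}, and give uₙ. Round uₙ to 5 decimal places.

F(1.38) = -9.0250984, F(3.84) = 33.5254744
u₂ = 3.8400000 − 33.5254744·(2.4600000)/(42.5505728) = 1.9017730;  |Δ| = 1.9382270
F(1.9017730) = -6.3022406
u₃ = 1.9017730 − (-6.3022406)·(-1.9382270)/(-39.8277151) = 2.2084734;  |Δ| = 0.3067003
F(2.2084734) = -3.8981894
u₄ = 2.2084734 − (-3.8981894)·(0.3067003)/(2.4040512) = 2.7057905;  |Δ| = 0.4973172
F(2.7057905) = 1.9661429
u₅ = 2.7057905 − 1.9661429·(0.4973172)/(5.8643324) = 2.5390543;  |Δ| = 0.1667362
F(2.5390543) = -0.3323146
u₆ = 2.5390543 − (-0.3323146)·(-0.1667362)/(-2.2984576) = 2.5631613;  |Δ| = 0.0241070
F(2.5631613) = -0.0232243
u₇ = 2.5631613 − (-0.0232243)·(0.0241070)/(0.3090904) = 2.5649726;  |Δ| = 0.0018113
F(2.5649726) = 0.0003024
u₈ = 2.5649726 − 0.0003024·(0.0018113)/(0.0235266) = 2.5649493;  |Δ| = 0.0000233
|u₈ − u₇| = 0.0000233 < 10^{-3}

n = 8, uₙ = 2.56495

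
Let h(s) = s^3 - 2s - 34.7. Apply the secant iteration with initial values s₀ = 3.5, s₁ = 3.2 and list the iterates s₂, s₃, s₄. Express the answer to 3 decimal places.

h(3.5) = 1.17500, h(3.2) = -8.33200
s₂ = 3.20000 − (-8.33200)·(3.20000 − 3.50000) / (-8.33200 − 1.17500) = 3.20000 − (2.49960)/(-9.50700) = 3.46292
h(3.46292) = -0.09907
s₃ = 3.46292 − (-0.09907)·(3.46292 − 3.20000) / (-0.09907 − (-8.33200)) = 3.46292 − (-0.02605)/(8.23293) = 3.46609
h(3.46609) = 0.00853
s₄ = 3.46609 − 0.00853·(3.46609 − 3.46292) / (0.00853 − (-0.09907)) = 3.46609 − (0.00003)/(0.10760) = 3.46584

3.463, 3.466, 3.466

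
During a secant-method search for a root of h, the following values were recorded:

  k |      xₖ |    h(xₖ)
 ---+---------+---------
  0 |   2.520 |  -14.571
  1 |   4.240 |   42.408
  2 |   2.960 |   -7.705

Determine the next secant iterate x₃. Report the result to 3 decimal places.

x₃ = 2.960 − (-7.705)·(2.960 − 4.240) / (-7.705 − 42.408)
   = 2.960 − (9.86240)/(-50.11300) = 3.15680

3.157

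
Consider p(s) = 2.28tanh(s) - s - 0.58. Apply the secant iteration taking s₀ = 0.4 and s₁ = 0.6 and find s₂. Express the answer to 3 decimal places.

0.544

p(0.4) = -0.11372, p(0.6) = 0.04447
s₂ = 0.60000 − 0.04447·(0.60000 − 0.40000) / (0.04447 − (-0.11372)) = 0.60000 − (0.00889)/(0.15819) = 0.54377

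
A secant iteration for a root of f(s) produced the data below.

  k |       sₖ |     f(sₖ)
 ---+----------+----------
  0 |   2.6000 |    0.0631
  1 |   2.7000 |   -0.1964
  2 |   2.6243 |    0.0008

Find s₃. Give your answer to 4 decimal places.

2.6246

s₃ = 2.6243 − 0.0008·(2.6243 − 2.7000) / (0.0008 − (-0.1964))
   = 2.6243 − (-0.000061)/(0.197200) = 2.624607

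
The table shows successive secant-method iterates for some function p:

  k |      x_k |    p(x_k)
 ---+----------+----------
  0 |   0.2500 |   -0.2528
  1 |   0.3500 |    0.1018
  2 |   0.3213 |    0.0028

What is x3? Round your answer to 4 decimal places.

x3 = 0.3213 − 0.0028·(0.3213 − 0.3500) / (0.0028 − 0.1018)
   = 0.3213 − (-0.000080)/(-0.099000) = 0.320488

0.3205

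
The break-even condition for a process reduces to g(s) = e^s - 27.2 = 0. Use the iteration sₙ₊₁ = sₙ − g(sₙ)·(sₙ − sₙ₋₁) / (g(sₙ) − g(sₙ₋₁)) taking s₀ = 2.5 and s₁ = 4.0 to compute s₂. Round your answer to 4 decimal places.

3.0311

g(2.5) = -15.017506, g(4.0) = 27.398150
s₂ = 4.000000 − 27.398150·(4.000000 − 2.500000) / (27.398150 − (-15.017506)) = 4.000000 − (41.097225)/(42.415656) = 3.031084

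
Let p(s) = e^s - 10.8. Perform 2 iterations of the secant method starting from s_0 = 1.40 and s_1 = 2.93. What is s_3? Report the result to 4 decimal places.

2.3079

p(1.40) = -6.744800, p(2.93) = 7.927630
s_2 = 2.930000 − 7.927630·(2.930000 − 1.400000) / (7.927630 − (-6.744800)) = 2.930000 − (12.129275)/(14.672431) = 2.103329
p(2.103329) = -2.606601
s_3 = 2.103329 − (-2.606601)·(2.103329 − 2.930000) / (-2.606601 − 7.927630) = 2.103329 − (2.154801)/(-10.534231) = 2.307881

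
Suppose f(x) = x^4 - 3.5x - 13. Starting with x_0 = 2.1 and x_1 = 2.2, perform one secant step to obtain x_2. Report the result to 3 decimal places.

2.125

f(2.1) = -0.90190, f(2.2) = 2.72560
x_2 = 2.20000 − 2.72560·(2.20000 − 2.10000) / (2.72560 − (-0.90190)) = 2.20000 − (0.27256)/(3.62750) = 2.12486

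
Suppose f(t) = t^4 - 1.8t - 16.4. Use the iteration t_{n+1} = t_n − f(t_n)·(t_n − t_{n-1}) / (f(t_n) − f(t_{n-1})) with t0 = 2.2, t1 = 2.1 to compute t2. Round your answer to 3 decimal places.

f(2.2) = 3.06560, f(2.1) = -0.73190
t2 = 2.10000 − (-0.73190)·(2.10000 − 2.20000) / (-0.73190 − 3.06560) = 2.10000 − (0.07319)/(-3.79750) = 2.11927

2.119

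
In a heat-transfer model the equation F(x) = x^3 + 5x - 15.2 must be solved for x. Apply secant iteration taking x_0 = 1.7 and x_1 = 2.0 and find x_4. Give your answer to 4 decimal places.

F(1.7) = -1.787000, F(2.0) = 2.800000
x_2 = 2.000000 − 2.800000·(2.000000 − 1.700000) / (2.800000 − (-1.787000)) = 2.000000 − (0.840000)/(4.587000) = 1.816874
F(1.816874) = -0.118076
x_3 = 1.816874 − (-0.118076)·(1.816874 − 2.000000) / (-0.118076 − 2.800000) = 1.816874 − (0.021623)/(-2.918076) = 1.824284
F(1.824284) = -0.007345
x_4 = 1.824284 − (-0.007345)·(1.824284 − 1.816874) / (-0.007345 − (-0.118076)) = 1.824284 − (-0.000054)/(0.110731) = 1.824775

1.8248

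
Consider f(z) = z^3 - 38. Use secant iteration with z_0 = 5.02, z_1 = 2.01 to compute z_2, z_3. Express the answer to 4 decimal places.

2.7697, 3.7393

f(5.02) = 88.506008, f(2.01) = -29.879399
z_2 = 2.010000 − (-29.879399)·(2.010000 − 5.020000) / (-29.879399 − 88.506008) = 2.010000 − (89.936991)/(-118.385407) = 2.769697
f(2.769697) = -16.753050
z_3 = 2.769697 − (-16.753050)·(2.769697 − 2.010000) / (-16.753050 − (-29.879399)) = 2.769697 − (-12.727235)/(13.126349) = 3.739291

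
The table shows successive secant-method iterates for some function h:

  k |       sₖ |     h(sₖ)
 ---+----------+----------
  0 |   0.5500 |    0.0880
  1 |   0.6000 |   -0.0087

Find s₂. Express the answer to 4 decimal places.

0.5955

s₂ = 0.6000 − (-0.0087)·(0.6000 − 0.5500) / (-0.0087 − 0.0880)
   = 0.6000 − (-0.000435)/(-0.096700) = 0.595502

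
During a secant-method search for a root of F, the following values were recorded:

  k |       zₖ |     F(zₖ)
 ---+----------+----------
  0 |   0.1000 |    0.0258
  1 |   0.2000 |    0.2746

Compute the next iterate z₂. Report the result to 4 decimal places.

z₂ = 0.2000 − 0.2746·(0.2000 − 0.1000) / (0.2746 − 0.0258)
   = 0.2000 − (0.027460)/(0.248800) = 0.089630

0.0896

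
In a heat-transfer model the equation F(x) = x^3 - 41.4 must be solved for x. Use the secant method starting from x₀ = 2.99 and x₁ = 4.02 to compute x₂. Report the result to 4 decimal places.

F(2.99) = -14.669101, F(4.02) = 23.564808
x₂ = 4.020000 − 23.564808·(4.020000 − 2.990000) / (23.564808 − (-14.669101)) = 4.020000 − (24.271752)/(38.233909) = 3.385177

3.3852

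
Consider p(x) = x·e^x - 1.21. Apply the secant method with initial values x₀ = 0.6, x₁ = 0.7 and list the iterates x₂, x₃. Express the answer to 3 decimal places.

p(0.6) = -0.11673, p(0.7) = 0.19963
x₂ = 0.70000 − 0.19963·(0.70000 − 0.60000) / (0.19963 − (-0.11673)) = 0.70000 − (0.01996)/(0.31636) = 0.63690
p(0.63690) = -0.00588
x₃ = 0.63690 − (-0.00588)·(0.63690 − 0.70000) / (-0.00588 − 0.19963) = 0.63690 − (0.00037)/(-0.20550) = 0.63870

0.637, 0.639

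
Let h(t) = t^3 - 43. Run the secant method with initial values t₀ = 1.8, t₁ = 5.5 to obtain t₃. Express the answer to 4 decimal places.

3.1237

h(1.8) = -37.168000, h(5.5) = 123.375000
t₂ = 5.500000 − 123.375000·(5.500000 − 1.800000) / (123.375000 − (-37.168000)) = 5.500000 − (456.487500)/(160.543000) = 2.656603
h(2.656603) = -24.250921
t₃ = 2.656603 − (-24.250921)·(2.656603 − 5.500000) / (-24.250921 − 123.375000) = 2.656603 − (68.955000)/(-147.625921) = 3.123696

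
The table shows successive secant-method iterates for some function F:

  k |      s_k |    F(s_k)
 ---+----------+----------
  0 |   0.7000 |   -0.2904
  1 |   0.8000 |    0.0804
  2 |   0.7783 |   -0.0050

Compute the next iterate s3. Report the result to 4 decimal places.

0.7796

s3 = 0.7783 − (-0.0050)·(0.7783 − 0.8000) / (-0.0050 − 0.0804)
   = 0.7783 − (0.000109)/(-0.085400) = 0.779570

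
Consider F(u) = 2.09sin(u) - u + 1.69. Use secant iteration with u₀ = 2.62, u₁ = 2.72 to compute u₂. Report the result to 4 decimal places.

F(2.62) = 0.111367, F(2.72) = -0.174742
u₂ = 2.720000 − (-0.174742)·(2.720000 − 2.620000) / (-0.174742 − 0.111367) = 2.720000 − (-0.017474)/(-0.286109) = 2.658925

2.6589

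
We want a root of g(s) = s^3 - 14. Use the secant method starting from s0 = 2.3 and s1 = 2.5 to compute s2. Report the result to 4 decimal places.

g(2.3) = -1.833000, g(2.5) = 1.625000
s2 = 2.500000 − 1.625000·(2.500000 − 2.300000) / (1.625000 − (-1.833000)) = 2.500000 − (0.325000)/(3.458000) = 2.406015

2.4060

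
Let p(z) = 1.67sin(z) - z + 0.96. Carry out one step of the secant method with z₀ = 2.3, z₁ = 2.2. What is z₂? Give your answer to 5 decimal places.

p(2.3) = -0.0946723, p(2.2) = 0.1101890
z₂ = 2.2000000 − 0.1101890·(2.2000000 − 2.3000000) / (0.1101890 − (-0.0946723)) = 2.2000000 − (-0.0110189)/(0.2048613) = 2.2537871

2.25379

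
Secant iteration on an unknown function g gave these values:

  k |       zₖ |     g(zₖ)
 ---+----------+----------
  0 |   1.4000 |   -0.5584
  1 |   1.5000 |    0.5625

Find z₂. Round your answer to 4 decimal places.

z₂ = 1.5000 − 0.5625·(1.5000 − 1.4000) / (0.5625 − (-0.5584))
   = 1.5000 − (0.056250)/(1.120900) = 1.449817

1.4498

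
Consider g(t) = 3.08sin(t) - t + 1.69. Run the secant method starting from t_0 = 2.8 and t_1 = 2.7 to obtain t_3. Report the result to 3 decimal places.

2.780

g(2.8) = -0.07824, g(2.7) = 0.30633
t_2 = 2.70000 − 0.30633·(2.70000 − 2.80000) / (0.30633 − (-0.07824)) = 2.70000 − (-0.03063)/(0.38457) = 2.77966
g(2.77966) = 0.00093
t_3 = 2.77966 − 0.00093·(2.77966 − 2.70000) / (0.00093 − 0.30633) = 2.77966 − (0.00007)/(-0.30540) = 2.77990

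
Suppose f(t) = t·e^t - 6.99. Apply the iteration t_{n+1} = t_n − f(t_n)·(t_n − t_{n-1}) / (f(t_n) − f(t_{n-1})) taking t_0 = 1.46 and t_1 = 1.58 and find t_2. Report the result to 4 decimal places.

1.5210

f(1.46) = -0.703299, f(1.58) = 0.680830
t_2 = 1.580000 − 0.680830·(1.580000 − 1.460000) / (0.680830 − (-0.703299)) = 1.580000 − (0.081700)/(1.384129) = 1.520974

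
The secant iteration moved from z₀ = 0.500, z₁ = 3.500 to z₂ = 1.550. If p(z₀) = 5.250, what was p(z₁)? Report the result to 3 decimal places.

-9.750

The secant line through (0.500, 5.250) and (3.500, p(z₁)) crosses zero at z₂ = 1.550.
So (0.500, 5.250), (3.500, p(z₁)), (1.550, 0) are collinear:
p(z₁) = 5.250 · (3.500 − 1.550) / (0.500 − 1.550) = 5.250 · (1.95000)/(-1.05000) = -9.75000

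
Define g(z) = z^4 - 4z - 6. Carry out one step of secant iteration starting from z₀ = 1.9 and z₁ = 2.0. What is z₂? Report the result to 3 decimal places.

1.922

g(1.9) = -0.56790, g(2.0) = 2.00000
z₂ = 2.00000 − 2.00000·(2.00000 − 1.90000) / (2.00000 − (-0.56790)) = 2.00000 − (0.20000)/(2.56790) = 1.92212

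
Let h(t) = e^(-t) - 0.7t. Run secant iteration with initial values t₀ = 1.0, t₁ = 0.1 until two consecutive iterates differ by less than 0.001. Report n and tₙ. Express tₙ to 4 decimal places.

n = 5, tₙ = 0.7055

h(1.0) = -0.332121, h(0.1) = 0.834837
t₂ = 0.100000 − 0.834837·(-0.900000)/(1.166958) = 0.743857;  |Δ| = 0.643857
h(0.743857) = -0.045422
t₃ = 0.743857 − (-0.045422)·(0.643857)/(-0.880260) = 0.710633;  |Δ| = 0.033224
h(0.710633) = -0.006110
t₄ = 0.710633 − (-0.006110)·(-0.033224)/(0.039312) = 0.705469;  |Δ| = 0.005164
h(0.705469) = 0.000048
t₅ = 0.705469 − 0.000048·(-0.005164)/(0.006158) = 0.705510;  |Δ| = 0.000040
|t₅ − t₄| = 0.000040 < 0.001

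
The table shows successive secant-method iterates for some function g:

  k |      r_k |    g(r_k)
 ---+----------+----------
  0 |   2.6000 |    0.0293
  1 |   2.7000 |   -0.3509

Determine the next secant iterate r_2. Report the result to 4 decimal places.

2.6077

r_2 = 2.7000 − (-0.3509)·(2.7000 − 2.6000) / (-0.3509 − 0.0293)
   = 2.7000 − (-0.035090)/(-0.380200) = 2.607706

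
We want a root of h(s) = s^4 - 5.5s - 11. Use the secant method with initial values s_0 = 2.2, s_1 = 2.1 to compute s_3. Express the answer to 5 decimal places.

2.19121

h(2.2) = 0.3256000, h(2.1) = -3.1019000
s_2 = 2.1000000 − (-3.1019000)·(2.1000000 − 2.2000000) / (-3.1019000 − 0.3256000) = 2.1000000 − (0.3101900)/(-3.4275000) = 2.1905004
h(2.1905004) = -0.0241473
s_3 = 2.1905004 − (-0.0241473)·(2.1905004 − 2.1000000) / (-0.0241473 − (-3.1019000)) = 2.1905004 − (-0.0021853)/(3.0777527) = 2.1912104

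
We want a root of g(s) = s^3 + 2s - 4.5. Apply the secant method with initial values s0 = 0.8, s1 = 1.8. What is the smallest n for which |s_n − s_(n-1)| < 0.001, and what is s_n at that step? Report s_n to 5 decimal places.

g(0.8) = -2.3880000, g(1.8) = 4.9320000
s2 = 1.8000000 − 4.9320000·(1.0000000)/(7.3200000) = 1.1262295;  |Δ| = 0.6737705
g(1.1262295) = -0.8190395
s3 = 1.1262295 − (-0.8190395)·(-0.6737705)/(-5.7510395) = 1.2221851;  |Δ| = 0.0959556
g(1.2221851) = -0.2300071
s4 = 1.2221851 − (-0.2300071)·(0.0959556)/(0.5890323) = 1.2596542;  |Δ| = 0.0374690
g(1.2596542) = 0.0180378
s5 = 1.2596542 − 0.0180378·(0.0374690)/(0.2480450) = 1.2569294;  |Δ| = 0.0027247
g(1.2569294) = -0.0003539
s6 = 1.2569294 − (-0.0003539)·(-0.0027247)/(-0.0183918) = 1.2569819;  |Δ| = 0.0000524
|s6 − s5| = 0.0000524 < 0.001

n = 6, s_n = 1.25698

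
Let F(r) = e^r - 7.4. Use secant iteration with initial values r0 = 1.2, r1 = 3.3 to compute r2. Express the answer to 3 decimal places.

F(1.2) = -4.07988, F(3.3) = 19.71264
r2 = 3.30000 − 19.71264·(3.30000 − 1.20000) / (19.71264 − (-4.07988)) = 3.30000 − (41.39654)/(23.79252) = 1.56010

1.560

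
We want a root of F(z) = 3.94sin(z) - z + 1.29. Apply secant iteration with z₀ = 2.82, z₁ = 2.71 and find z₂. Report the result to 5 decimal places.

F(2.82) = -0.2846528, F(2.71) = 0.2281727
z₂ = 2.7100000 − 0.2281727·(2.7100000 − 2.8200000) / (0.2281727 − (-0.2846528)) = 2.7100000 − (-0.0250990)/(0.5128255) = 2.7589426

2.75894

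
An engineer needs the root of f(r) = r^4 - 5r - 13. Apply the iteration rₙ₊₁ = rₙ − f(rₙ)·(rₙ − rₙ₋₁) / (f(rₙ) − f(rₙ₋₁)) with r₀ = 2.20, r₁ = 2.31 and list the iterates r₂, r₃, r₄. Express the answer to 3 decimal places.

f(2.20) = -0.57440, f(2.31) = 3.92396
r₂ = 2.31000 − 3.92396·(2.31000 − 2.20000) / (3.92396 − (-0.57440)) = 2.31000 − (0.43164)/(4.49836) = 2.21405
f(2.21405) = -0.04063
r₃ = 2.21405 − (-0.04063)·(2.21405 − 2.31000) / (-0.04063 − 3.92396) = 2.21405 − (0.00390)/(-3.96459) = 2.21503
f(2.21503) = -0.00283
r₄ = 2.21503 − (-0.00283)·(2.21503 − 2.21405) / (-0.00283 − (-0.04063)) = 2.21503 − (0.00000)/(0.03780) = 2.21510

2.214, 2.215, 2.215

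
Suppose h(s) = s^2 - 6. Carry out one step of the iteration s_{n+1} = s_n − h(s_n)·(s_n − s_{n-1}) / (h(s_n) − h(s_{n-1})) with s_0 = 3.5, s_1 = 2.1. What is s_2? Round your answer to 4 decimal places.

2.3839

h(3.5) = 6.250000, h(2.1) = -1.590000
s_2 = 2.100000 − (-1.590000)·(2.100000 − 3.500000) / (-1.590000 − 6.250000) = 2.100000 − (2.226000)/(-7.840000) = 2.383929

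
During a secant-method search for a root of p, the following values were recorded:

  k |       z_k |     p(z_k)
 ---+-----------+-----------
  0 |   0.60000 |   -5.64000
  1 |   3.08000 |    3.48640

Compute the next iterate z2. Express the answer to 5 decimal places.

z2 = 3.08000 − 3.48640·(3.08000 − 0.60000) / (3.48640 − (-5.64000))
   = 3.08000 − (8.6462720)/(9.1264000) = 2.1326087

2.13261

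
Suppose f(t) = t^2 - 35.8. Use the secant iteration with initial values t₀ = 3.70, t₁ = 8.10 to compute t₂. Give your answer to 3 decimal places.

5.574

f(3.70) = -22.11000, f(8.10) = 29.81000
t₂ = 8.10000 − 29.81000·(8.10000 − 3.70000) / (29.81000 − (-22.11000)) = 8.10000 − (131.16400)/(51.92000) = 5.57373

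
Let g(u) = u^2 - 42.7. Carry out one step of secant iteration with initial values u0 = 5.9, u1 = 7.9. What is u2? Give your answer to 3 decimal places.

6.472

g(5.9) = -7.89000, g(7.9) = 19.71000
u2 = 7.90000 − 19.71000·(7.90000 − 5.90000) / (19.71000 − (-7.89000)) = 7.90000 − (39.42000)/(27.60000) = 6.47174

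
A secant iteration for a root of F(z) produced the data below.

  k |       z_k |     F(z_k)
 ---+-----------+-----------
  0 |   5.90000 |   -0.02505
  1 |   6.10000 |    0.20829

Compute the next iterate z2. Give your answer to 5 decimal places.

z2 = 6.10000 − 0.20829·(6.10000 − 5.90000) / (0.20829 − (-0.02505))
   = 6.10000 − (0.0416580)/(0.2333400) = 5.9214708

5.92147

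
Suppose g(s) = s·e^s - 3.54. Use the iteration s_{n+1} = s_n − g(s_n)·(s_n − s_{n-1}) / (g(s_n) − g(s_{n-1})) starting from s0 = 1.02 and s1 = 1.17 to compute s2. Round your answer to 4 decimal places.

g(1.02) = -0.711341, g(1.17) = 0.229731
s2 = 1.170000 − 0.229731·(1.170000 − 1.020000) / (0.229731 − (-0.711341)) = 1.170000 − (0.034460)/(0.941073) = 1.133383

1.1334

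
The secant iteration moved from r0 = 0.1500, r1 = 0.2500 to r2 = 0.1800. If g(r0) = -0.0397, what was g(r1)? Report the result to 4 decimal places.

0.0926

The secant line through (0.1500, -0.0397) and (0.2500, g(r1)) crosses zero at r2 = 0.1800.
So (0.1500, -0.0397), (0.2500, g(r1)), (0.1800, 0) are collinear:
g(r1) = -0.0397 · (0.2500 − 0.1800) / (0.1500 − 0.1800) = -0.0397 · (0.070000)/(-0.030000) = 0.092633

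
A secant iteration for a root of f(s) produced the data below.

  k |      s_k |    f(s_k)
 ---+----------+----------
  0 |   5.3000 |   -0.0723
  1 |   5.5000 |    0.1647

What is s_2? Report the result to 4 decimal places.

5.3610

s_2 = 5.5000 − 0.1647·(5.5000 − 5.3000) / (0.1647 − (-0.0723))
   = 5.5000 − (0.032940)/(0.237000) = 5.361013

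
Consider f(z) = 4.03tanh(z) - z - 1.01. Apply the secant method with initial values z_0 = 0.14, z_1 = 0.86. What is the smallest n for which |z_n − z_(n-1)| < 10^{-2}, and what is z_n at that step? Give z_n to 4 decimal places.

n = 5, z_n = 0.3517

f(0.14) = -0.589457, f(0.86) = 0.935918
z_2 = 0.860000 − 0.935918·(0.720000)/(1.525376) = 0.418233;  |Δ| = 0.441767
f(0.418233) = 0.165393
z_3 = 0.418233 − 0.165393·(-0.441767)/(-0.770526) = 0.323408;  |Δ| = 0.094825
f(0.323408) = -0.073690
z_4 = 0.323408 − (-0.073690)·(-0.094825)/(-0.239083) = 0.352635;  |Δ| = 0.029227
f(0.352635) = 0.002367
z_5 = 0.352635 − 0.002367·(0.029227)/(0.076057) = 0.351725;  |Δ| = 0.000910
|z_5 − z_4| = 0.000910 < 10^{-2}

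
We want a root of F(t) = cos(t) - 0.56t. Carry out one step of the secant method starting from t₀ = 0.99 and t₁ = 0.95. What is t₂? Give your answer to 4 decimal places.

F(0.99) = -0.005710, F(0.95) = 0.049683
t₂ = 0.950000 − 0.049683·(0.950000 − 0.990000) / (0.049683 − (-0.005710)) = 0.950000 − (-0.001987)/(0.055393) = 0.985877

0.9859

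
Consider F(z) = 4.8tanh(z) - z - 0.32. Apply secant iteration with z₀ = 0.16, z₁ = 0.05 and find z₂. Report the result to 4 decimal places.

0.0848

F(0.16) = 0.281513, F(0.05) = -0.130200
z₂ = 0.050000 − (-0.130200)·(0.050000 − 0.160000) / (-0.130200 − 0.281513) = 0.050000 − (0.014322)/(-0.411713) = 0.084786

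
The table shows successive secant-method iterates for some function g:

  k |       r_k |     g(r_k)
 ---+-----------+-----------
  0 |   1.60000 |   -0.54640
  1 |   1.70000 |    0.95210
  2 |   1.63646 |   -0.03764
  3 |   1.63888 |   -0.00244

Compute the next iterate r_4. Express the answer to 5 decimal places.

1.63905

r_4 = 1.63888 − (-0.00244)·(1.63888 − 1.63646) / (-0.00244 − (-0.03764))
   = 1.63888 − (-0.0000059)/(0.0352000) = 1.6390477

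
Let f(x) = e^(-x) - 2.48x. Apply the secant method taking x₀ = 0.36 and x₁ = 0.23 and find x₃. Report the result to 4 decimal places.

0.2990

f(0.36) = -0.195124, f(0.23) = 0.224134
x₂ = 0.230000 − 0.224134·(0.230000 − 0.360000) / (0.224134 − (-0.195124)) = 0.230000 − (-0.029137)/(0.419257) = 0.299498
f(0.299498) = -0.001563
x₃ = 0.299498 − (-0.001563)·(0.299498 − 0.230000) / (-0.001563 − 0.224134) = 0.299498 − (-0.000109)/(-0.225697) = 0.299016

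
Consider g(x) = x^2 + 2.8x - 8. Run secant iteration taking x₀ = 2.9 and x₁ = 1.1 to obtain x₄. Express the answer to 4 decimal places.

g(2.9) = 8.530000, g(1.1) = -3.710000
x₂ = 1.100000 − (-3.710000)·(1.100000 − 2.900000) / (-3.710000 − 8.530000) = 1.100000 − (6.678000)/(-12.240000) = 1.645588
g(1.645588) = -0.684392
x₃ = 1.645588 − (-0.684392)·(1.645588 − 1.100000) / (-0.684392 − (-3.710000)) = 1.645588 − (-0.373396)/(3.025608) = 1.769000
g(1.769000) = 0.082563
x₄ = 1.769000 − 0.082563·(1.769000 − 1.645588) / (0.082563 − (-0.684392)) = 1.769000 − (0.010189)/(0.766955) = 1.755715

1.7557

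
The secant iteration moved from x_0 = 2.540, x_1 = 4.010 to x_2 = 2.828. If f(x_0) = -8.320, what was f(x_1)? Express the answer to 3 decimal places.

34.147

The secant line through (2.540, -8.320) and (4.010, f(x_1)) crosses zero at x_2 = 2.828.
So (2.540, -8.320), (4.010, f(x_1)), (2.828, 0) are collinear:
f(x_1) = -8.320 · (4.010 − 2.828) / (2.540 − 2.828) = -8.320 · (1.18200)/(-0.28800) = 34.14667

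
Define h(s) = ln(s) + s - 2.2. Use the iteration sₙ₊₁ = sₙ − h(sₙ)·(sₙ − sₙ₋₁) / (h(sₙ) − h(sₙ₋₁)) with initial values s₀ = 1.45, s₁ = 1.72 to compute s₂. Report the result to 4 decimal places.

h(1.45) = -0.378436, h(1.72) = 0.062324
s₂ = 1.720000 − 0.062324·(1.720000 − 1.450000) / (0.062324 − (-0.378436)) = 1.720000 − (0.016828)/(0.440761) = 1.681822

1.6818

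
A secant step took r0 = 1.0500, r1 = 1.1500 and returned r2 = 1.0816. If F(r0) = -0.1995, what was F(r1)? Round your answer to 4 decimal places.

0.4318

The secant line through (1.0500, -0.1995) and (1.1500, F(r1)) crosses zero at r2 = 1.0816.
So (1.0500, -0.1995), (1.1500, F(r1)), (1.0816, 0) are collinear:
F(r1) = -0.1995 · (1.1500 − 1.0816) / (1.0500 − 1.0816) = -0.1995 · (0.068400)/(-0.031600) = 0.431829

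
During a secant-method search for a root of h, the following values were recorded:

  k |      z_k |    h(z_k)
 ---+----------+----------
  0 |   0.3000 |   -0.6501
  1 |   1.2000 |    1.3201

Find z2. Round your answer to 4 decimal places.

z2 = 1.2000 − 1.3201·(1.2000 − 0.3000) / (1.3201 − (-0.6501))
   = 1.2000 − (1.188090)/(1.970200) = 0.596970

0.5970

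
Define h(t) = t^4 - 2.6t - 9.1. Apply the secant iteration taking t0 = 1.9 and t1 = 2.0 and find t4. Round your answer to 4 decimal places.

1.9392

h(1.9) = -1.007900, h(2.0) = 1.700000
t2 = 2.000000 − 1.700000·(2.000000 − 1.900000) / (1.700000 − (-1.007900)) = 2.000000 − (0.170000)/(2.707900) = 1.937221
h(1.937221) = -0.053085
t3 = 1.937221 − (-0.053085)·(1.937221 − 2.000000) / (-0.053085 − 1.700000) = 1.937221 − (0.003333)/(-1.753085) = 1.939122
h(1.939122) = -0.002664
t4 = 1.939122 − (-0.002664)·(1.939122 − 1.937221) / (-0.002664 − (-0.053085)) = 1.939122 − (-0.000005)/(0.050421) = 1.939222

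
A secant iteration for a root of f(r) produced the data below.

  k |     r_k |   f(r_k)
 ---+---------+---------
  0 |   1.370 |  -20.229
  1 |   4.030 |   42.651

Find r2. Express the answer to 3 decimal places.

2.226

r2 = 4.030 − 42.651·(4.030 − 1.370) / (42.651 − (-20.229))
   = 4.030 − (113.45166)/(62.88000) = 2.22574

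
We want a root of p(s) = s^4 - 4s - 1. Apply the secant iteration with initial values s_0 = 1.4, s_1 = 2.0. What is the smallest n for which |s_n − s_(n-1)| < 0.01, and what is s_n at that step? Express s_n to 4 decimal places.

p(1.4) = -2.758400, p(2.0) = 7.000000
s_2 = 2.000000 − 7.000000·(0.600000)/(9.758400) = 1.569602;  |Δ| = 0.430398
p(1.569602) = -1.208839
s_3 = 1.569602 − (-1.208839)·(-0.430398)/(-8.208839) = 1.632982;  |Δ| = 0.063381
p(1.632982) = -0.421007
s_4 = 1.632982 − (-0.421007)·(0.063381)/(0.787833) = 1.666852;  |Δ| = 0.033870
p(1.666852) = 0.052076
s_5 = 1.666852 − 0.052076·(0.033870)/(0.473083) = 1.663124;  |Δ| = 0.003728
|s_5 − s_4| = 0.003728 < 0.01

n = 5, s_n = 1.6631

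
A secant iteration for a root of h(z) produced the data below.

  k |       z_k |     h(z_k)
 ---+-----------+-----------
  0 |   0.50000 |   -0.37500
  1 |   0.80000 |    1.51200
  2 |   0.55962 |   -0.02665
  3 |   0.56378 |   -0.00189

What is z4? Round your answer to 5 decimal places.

0.56410

z4 = 0.56378 − (-0.00189)·(0.56378 − 0.55962) / (-0.00189 − (-0.02665))
   = 0.56378 − (-0.0000079)/(0.0247600) = 0.5640975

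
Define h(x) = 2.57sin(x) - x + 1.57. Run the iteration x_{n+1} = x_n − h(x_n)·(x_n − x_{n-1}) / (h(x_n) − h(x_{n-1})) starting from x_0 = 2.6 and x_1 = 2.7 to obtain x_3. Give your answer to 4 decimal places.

2.6905

h(2.6) = 0.294839, h(2.7) = -0.031634
x_2 = 2.700000 − (-0.031634)·(2.700000 − 2.600000) / (-0.031634 − 0.294839) = 2.700000 − (-0.003163)/(-0.326472) = 2.690310
h(2.690310) = 0.000517
x_3 = 2.690310 − 0.000517·(2.690310 − 2.700000) / (0.000517 − (-0.031634)) = 2.690310 − (-0.000005)/(0.032151) = 2.690466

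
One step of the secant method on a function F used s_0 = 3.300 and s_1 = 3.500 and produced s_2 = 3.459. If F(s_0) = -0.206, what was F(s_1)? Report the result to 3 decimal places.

0.053

The secant line through (3.300, -0.206) and (3.500, F(s_1)) crosses zero at s_2 = 3.459.
So (3.300, -0.206), (3.500, F(s_1)), (3.459, 0) are collinear:
F(s_1) = -0.206 · (3.500 − 3.459) / (3.300 − 3.459) = -0.206 · (0.04100)/(-0.15900) = 0.05312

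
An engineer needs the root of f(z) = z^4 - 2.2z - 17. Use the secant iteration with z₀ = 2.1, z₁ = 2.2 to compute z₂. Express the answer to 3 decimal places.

2.158

f(2.1) = -2.17190, f(2.2) = 1.58560
z₂ = 2.20000 − 1.58560·(2.20000 − 2.10000) / (1.58560 − (-2.17190)) = 2.20000 − (0.15856)/(3.75750) = 2.15780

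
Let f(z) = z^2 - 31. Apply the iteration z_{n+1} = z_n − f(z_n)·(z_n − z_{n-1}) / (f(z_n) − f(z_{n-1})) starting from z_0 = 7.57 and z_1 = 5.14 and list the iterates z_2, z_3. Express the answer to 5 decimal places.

5.50038, 5.57047

f(7.57) = 26.3049000, f(5.14) = -4.5804000
z_2 = 5.1400000 − (-4.5804000)·(5.1400000 − 7.5700000) / (-4.5804000 − 26.3049000) = 5.1400000 − (11.1303720)/(-30.8853000) = 5.5003777
f(5.5003777) = -0.7458456
z_3 = 5.5003777 − (-0.7458456)·(5.5003777 − 5.1400000) / (-0.7458456 − (-4.5804000)) = 5.5003777 − (-0.2687861)/(3.8345544) = 5.5704734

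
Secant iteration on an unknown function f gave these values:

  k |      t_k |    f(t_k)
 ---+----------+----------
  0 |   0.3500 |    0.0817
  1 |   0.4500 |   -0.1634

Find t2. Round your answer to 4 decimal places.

0.3833

t2 = 0.4500 − (-0.1634)·(0.4500 − 0.3500) / (-0.1634 − 0.0817)
   = 0.4500 − (-0.016340)/(-0.245100) = 0.383333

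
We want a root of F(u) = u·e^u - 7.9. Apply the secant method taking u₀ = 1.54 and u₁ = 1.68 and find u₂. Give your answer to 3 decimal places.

1.595

F(1.54) = -0.71653, F(1.68) = 1.11413
u₂ = 1.68000 − 1.11413·(1.68000 − 1.54000) / (1.11413 − (-0.71653)) = 1.68000 − (0.15598)/(1.83067) = 1.59480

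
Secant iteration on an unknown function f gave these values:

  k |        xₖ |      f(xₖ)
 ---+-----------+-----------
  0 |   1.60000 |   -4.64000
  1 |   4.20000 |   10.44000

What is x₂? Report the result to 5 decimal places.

2.40000

x₂ = 4.20000 − 10.44000·(4.20000 − 1.60000) / (10.44000 − (-4.64000))
   = 4.20000 − (27.1440000)/(15.0800000) = 2.4000000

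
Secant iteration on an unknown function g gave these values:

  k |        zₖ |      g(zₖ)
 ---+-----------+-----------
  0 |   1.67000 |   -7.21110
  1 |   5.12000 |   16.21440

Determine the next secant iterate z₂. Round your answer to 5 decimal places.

z₂ = 5.12000 − 16.21440·(5.12000 − 1.67000) / (16.21440 − (-7.21110))
   = 5.12000 − (55.9396800)/(23.4255000) = 2.7320177

2.73202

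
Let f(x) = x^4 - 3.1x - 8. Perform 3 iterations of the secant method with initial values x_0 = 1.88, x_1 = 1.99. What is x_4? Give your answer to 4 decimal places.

f(1.88) = -1.336017, f(1.99) = 1.513392
x_2 = 1.990000 − 1.513392·(1.990000 − 1.880000) / (1.513392 − (-1.336017)) = 1.990000 − (0.166473)/(2.849409) = 1.931576
f(1.931576) = -0.067624
x_3 = 1.931576 − (-0.067624)·(1.931576 − 1.990000) / (-0.067624 − 1.513392) = 1.931576 − (0.003951)/(-1.581016) = 1.934075
f(1.934075) = -0.003195
x_4 = 1.934075 − (-0.003195)·(1.934075 − 1.931576) / (-0.003195 − (-0.067624)) = 1.934075 − (-0.000008)/(0.064429) = 1.934199

1.9342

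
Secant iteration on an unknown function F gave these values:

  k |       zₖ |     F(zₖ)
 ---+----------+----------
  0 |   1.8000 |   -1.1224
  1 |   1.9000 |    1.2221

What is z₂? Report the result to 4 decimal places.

z₂ = 1.9000 − 1.2221·(1.9000 − 1.8000) / (1.2221 − (-1.1224))
   = 1.9000 − (0.122210)/(2.344500) = 1.847874

1.8479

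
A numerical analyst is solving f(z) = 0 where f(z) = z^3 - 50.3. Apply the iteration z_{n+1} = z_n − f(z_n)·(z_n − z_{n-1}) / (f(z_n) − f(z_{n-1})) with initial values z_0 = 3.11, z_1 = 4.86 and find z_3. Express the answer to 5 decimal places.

f(3.11) = -20.2197690, f(4.86) = 64.4912560
z_2 = 4.8600000 − 64.4912560·(4.8600000 − 3.1100000) / (64.4912560 − (-20.2197690)) = 4.8600000 − (112.8596980)/(84.7110250) = 3.5277095
f(3.5277095) = -6.3985944
z_3 = 3.5277095 − (-6.3985944)·(3.5277095 − 4.8600000) / (-6.3985944 − 64.4912560) = 3.5277095 − (8.5247868)/(-70.8898504) = 3.6479634

3.64796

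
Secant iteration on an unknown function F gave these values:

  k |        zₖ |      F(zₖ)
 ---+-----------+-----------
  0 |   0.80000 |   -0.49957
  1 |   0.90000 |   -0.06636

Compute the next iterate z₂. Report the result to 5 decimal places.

0.91532

z₂ = 0.90000 − (-0.06636)·(0.90000 − 0.80000) / (-0.06636 − (-0.49957))
   = 0.90000 − (-0.0066360)/(0.4332100) = 0.9153182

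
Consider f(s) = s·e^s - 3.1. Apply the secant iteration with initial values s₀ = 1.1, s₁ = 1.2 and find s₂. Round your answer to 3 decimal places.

f(1.1) = 0.20458, f(1.2) = 0.88414
s₂ = 1.20000 − 0.88414·(1.20000 − 1.10000) / (0.88414 − 0.20458) = 1.20000 − (0.08841)/(0.67956) = 1.06989

1.070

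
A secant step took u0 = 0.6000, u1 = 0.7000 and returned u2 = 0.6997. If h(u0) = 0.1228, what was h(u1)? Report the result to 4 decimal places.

-0.0004

The secant line through (0.6000, 0.1228) and (0.7000, h(u1)) crosses zero at u2 = 0.6997.
So (0.6000, 0.1228), (0.7000, h(u1)), (0.6997, 0) are collinear:
h(u1) = 0.1228 · (0.7000 − 0.6997) / (0.6000 − 0.6997) = 0.1228 · (0.000300)/(-0.099700) = -0.000370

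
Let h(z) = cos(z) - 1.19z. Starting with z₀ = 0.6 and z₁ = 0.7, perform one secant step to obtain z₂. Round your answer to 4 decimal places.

h(0.6) = 0.111336, h(0.7) = -0.068158
z₂ = 0.700000 − (-0.068158)·(0.700000 − 0.600000) / (-0.068158 − 0.111336) = 0.700000 − (-0.006816)/(-0.179493) = 0.662028

0.6620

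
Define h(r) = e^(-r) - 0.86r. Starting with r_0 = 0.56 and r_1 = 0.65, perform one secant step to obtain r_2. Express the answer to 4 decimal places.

0.6237

h(0.56) = 0.089609, h(0.65) = -0.036954
r_2 = 0.650000 − (-0.036954)·(0.650000 − 0.560000) / (-0.036954 − 0.089609) = 0.650000 − (-0.003326)/(-0.126563) = 0.623722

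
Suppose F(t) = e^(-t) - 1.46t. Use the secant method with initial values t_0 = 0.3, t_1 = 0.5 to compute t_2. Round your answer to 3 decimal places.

0.442

F(0.3) = 0.30282, F(0.5) = -0.12347
t_2 = 0.50000 − (-0.12347)·(0.50000 − 0.30000) / (-0.12347 − 0.30282) = 0.50000 − (-0.02469)/(-0.42629) = 0.44207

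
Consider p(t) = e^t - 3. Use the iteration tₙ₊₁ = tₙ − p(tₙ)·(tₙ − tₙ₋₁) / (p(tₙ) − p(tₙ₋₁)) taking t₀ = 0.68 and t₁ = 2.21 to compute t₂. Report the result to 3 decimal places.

0.900

p(0.68) = -1.02612, p(2.21) = 6.11572
t₂ = 2.21000 − 6.11572·(2.21000 − 0.68000) / (6.11572 − (-1.02612)) = 2.21000 − (9.35705)/(7.14184) = 0.89983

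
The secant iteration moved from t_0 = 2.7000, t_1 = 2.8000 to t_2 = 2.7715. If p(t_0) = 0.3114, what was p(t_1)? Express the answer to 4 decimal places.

The secant line through (2.7000, 0.3114) and (2.8000, p(t_1)) crosses zero at t_2 = 2.7715.
So (2.7000, 0.3114), (2.8000, p(t_1)), (2.7715, 0) are collinear:
p(t_1) = 0.3114 · (2.8000 − 2.7715) / (2.7000 − 2.7715) = 0.3114 · (0.028500)/(-0.071500) = -0.124124

-0.1241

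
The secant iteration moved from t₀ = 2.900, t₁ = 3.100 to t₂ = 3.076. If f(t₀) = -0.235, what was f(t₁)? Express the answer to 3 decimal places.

The secant line through (2.900, -0.235) and (3.100, f(t₁)) crosses zero at t₂ = 3.076.
So (2.900, -0.235), (3.100, f(t₁)), (3.076, 0) are collinear:
f(t₁) = -0.235 · (3.100 − 3.076) / (2.900 − 3.076) = -0.235 · (0.02400)/(-0.17600) = 0.03205

0.032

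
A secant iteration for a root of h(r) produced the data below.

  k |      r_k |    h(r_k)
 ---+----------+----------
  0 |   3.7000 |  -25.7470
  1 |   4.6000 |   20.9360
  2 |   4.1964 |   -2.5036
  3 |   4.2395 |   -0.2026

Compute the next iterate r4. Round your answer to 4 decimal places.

4.2433

r4 = 4.2395 − (-0.2026)·(4.2395 − 4.1964) / (-0.2026 − (-2.5036))
   = 4.2395 − (-0.008732)/(2.301000) = 4.243295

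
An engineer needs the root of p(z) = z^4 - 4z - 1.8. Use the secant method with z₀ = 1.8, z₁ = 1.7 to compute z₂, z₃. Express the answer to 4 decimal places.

p(1.8) = 1.497600, p(1.7) = -0.247900
z₂ = 1.700000 − (-0.247900)·(1.700000 − 1.800000) / (-0.247900 − 1.497600) = 1.700000 − (0.024790)/(-1.745500) = 1.714202
p(1.714202) = -0.022090
z₃ = 1.714202 − (-0.022090)·(1.714202 − 1.700000) / (-0.022090 − (-0.247900)) = 1.714202 − (-0.000314)/(0.225810) = 1.715592

1.7142, 1.7156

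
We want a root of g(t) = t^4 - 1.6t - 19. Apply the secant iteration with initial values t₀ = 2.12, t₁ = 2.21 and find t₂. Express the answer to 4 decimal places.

2.1762

g(2.12) = -2.192369, g(2.21) = 1.318433
t₂ = 2.210000 − 1.318433·(2.210000 − 2.120000) / (1.318433 − (-2.192369)) = 2.210000 − (0.118659)/(3.510801) = 2.176202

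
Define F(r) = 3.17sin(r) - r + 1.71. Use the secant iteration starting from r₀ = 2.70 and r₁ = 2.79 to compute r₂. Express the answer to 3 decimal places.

2.793

F(2.70) = 0.36479, F(2.79) = 0.01173
r₂ = 2.79000 − 0.01173·(2.79000 − 2.70000) / (0.01173 − 0.36479) = 2.79000 − (0.00106)/(-0.35307) = 2.79299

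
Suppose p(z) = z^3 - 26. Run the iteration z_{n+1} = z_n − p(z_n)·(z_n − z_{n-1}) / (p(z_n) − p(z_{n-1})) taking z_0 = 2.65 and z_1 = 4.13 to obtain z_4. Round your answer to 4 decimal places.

p(2.65) = -7.390375, p(4.13) = 44.444997
z_2 = 4.130000 − 44.444997·(4.130000 − 2.650000) / (44.444997 − (-7.390375)) = 4.130000 − (65.778596)/(51.835372) = 2.861009
p(2.861009) = -2.581564
z_3 = 2.861009 − (-2.581564)·(2.861009 − 4.130000) / (-2.581564 − 44.444997) = 2.861009 − (3.275980)/(-47.026561) = 2.930672
p(2.930672) = -0.828937
z_4 = 2.930672 − (-0.828937)·(2.930672 − 2.861009) / (-0.828937 − (-2.581564)) = 2.930672 − (-0.057746)/(1.752627) = 2.963620

2.9636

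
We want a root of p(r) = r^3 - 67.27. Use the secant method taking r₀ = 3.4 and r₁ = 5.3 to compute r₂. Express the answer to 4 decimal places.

3.8849

p(3.4) = -27.966000, p(5.3) = 81.607000
r₂ = 5.300000 − 81.607000·(5.300000 − 3.400000) / (81.607000 − (-27.966000)) = 5.300000 − (155.053300)/(109.573000) = 3.884932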